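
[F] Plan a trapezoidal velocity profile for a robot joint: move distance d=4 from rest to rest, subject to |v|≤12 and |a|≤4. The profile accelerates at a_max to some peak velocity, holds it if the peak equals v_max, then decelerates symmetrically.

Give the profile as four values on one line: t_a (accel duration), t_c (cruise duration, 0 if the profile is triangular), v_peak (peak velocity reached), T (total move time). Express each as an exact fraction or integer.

(v_max)²/a_max = 12²/4 = 36
4 < 36 → triangular
v_peak = √(4·4) = √16 = 4
t_a = 4/4 = 1; t_c = 0
T = 2·1 = 2

t_a=1 t_c=0 v_peak=4 T=2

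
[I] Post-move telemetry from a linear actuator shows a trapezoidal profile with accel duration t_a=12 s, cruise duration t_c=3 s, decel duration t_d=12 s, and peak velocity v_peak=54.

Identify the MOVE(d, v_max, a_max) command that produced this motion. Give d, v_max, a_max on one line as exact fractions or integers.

d=810 v_max=54 a_max=9/2

a_max = 54/12 = 9/2
d_a = ½·54·12 = 324; d_c = 54·3 = 162
d = 2·324 + 162 = 810
t_c = 3 > 0 so v_max = 54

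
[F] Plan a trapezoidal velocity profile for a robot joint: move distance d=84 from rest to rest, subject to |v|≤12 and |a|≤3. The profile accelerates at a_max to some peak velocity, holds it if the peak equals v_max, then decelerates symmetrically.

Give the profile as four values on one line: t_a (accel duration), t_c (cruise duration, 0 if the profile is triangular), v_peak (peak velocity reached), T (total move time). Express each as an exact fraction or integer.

vₘ²/aₘ = 12²/3 = 48
84 ≥ 48 ⇒ cruise phase
t_a = 12/3 = 4; v_peak = 12
d_cruise = 84 − 48 = 36; t_c = 36/12 = 3
T = 2·4 + 3 = 11

t_a=4 t_c=3 v_peak=12 T=11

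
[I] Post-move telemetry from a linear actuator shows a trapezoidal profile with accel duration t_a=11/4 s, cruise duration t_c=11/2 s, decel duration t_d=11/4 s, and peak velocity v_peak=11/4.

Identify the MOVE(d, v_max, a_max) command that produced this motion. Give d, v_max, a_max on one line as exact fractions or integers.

a_max = (11/4)/(11/4) = 1
d_a = ½·11/4·11/4 = 121/32; d_c = 11/4·11/2 = 121/8
d = 2·121/32 + 121/8 = 363/16
t_c = 11/2 > 0 so v_max = 11/4

d=363/16 v_max=11/4 a_max=1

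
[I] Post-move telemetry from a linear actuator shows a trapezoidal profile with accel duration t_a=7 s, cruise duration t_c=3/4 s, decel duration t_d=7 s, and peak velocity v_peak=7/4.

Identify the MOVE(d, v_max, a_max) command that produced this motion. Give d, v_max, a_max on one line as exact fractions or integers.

d=217/16 v_max=7/4 a_max=1/4

a_max = (7/4)/7 = 1/4
d_a = ½·7/4·7 = 49/8; d_c = 7/4·3/4 = 21/16
d = 2·49/8 + 21/16 = 217/16
t_c = 3/4 > 0 ⇒ limit active, v_max = 7/4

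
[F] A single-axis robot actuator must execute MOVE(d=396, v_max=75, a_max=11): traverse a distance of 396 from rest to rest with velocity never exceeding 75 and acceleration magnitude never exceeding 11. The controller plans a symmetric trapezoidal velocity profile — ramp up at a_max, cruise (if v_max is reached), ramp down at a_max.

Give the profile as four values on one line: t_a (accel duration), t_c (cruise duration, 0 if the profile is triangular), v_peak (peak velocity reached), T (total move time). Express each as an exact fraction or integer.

v_max²/a_max = 75²/11 = 5625/11
396 < 5625/11 so t_c = 0
v_peak = √(396·11) = √4356 = 66
t_a = 66/11 = 6; t_c = 0
T = 2·6 = 12

t_a=6 t_c=0 v_peak=66 T=12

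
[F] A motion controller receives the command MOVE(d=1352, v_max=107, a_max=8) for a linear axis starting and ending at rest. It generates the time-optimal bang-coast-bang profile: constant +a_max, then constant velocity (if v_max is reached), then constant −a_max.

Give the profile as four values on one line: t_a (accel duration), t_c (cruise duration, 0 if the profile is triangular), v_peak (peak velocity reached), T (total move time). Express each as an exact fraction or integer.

t_a=13 t_c=0 v_peak=104 T=26

vₘ²/aₘ = 107²/8 = 11449/8
1352 < 11449/8 ⇒ no cruise
v_peak = √(1352·8) = √10816 = 104
t_a = 104/8 = 13; t_c = 0
T = 2·13 = 26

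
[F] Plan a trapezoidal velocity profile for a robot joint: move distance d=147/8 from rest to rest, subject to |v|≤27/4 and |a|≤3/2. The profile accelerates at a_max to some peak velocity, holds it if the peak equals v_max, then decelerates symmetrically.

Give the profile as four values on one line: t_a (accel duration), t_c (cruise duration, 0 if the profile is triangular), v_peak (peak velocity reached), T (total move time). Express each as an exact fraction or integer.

vₘ²/aₘ = (27/4)²/(3/2) = 243/8
147/8 < 243/8 so t_c = 0
v_peak = √(147/8·3/2) = √(441/16) = 21/4
t_a = (21/4)/(3/2) = 7/2; t_c = 0
T = 2·7/2 = 7

t_a=7/2 t_c=0 v_peak=21/4 T=7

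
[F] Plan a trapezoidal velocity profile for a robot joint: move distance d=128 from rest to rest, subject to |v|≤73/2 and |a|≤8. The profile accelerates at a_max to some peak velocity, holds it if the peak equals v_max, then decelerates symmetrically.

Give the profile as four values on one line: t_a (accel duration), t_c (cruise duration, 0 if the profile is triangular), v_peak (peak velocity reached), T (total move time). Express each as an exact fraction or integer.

t_a=4 t_c=0 v_peak=32 T=8

v_max²/a_max = (73/2)²/8 = 5329/32
128 < 5329/32 so t_c = 0
v_peak = √(128·8) = √1024 = 32
t_a = 32/8 = 4; t_c = 0
T = 2·4 = 8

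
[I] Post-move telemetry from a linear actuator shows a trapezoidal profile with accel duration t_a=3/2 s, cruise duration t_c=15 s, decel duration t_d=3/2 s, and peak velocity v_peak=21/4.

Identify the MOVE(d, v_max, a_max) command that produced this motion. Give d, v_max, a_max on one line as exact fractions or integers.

a_max = (21/4)/(3/2) = 7/2
d_a = ½·21/4·3/2 = 63/16; d_c = 21/4·15 = 315/4
d = 2·63/16 + 315/4 = 693/8
t_c = 15 > 0 so v_max = 21/4

d=693/8 v_max=21/4 a_max=7/2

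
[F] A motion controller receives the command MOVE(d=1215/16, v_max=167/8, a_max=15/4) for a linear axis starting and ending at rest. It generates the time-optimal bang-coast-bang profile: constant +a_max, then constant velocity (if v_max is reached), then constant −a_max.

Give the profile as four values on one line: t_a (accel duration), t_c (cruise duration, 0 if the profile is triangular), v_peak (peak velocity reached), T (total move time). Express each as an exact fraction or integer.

t_a=9/2 t_c=0 v_peak=135/8 T=9

v_max²/a_max = (167/8)²/(15/4) = 27889/240
1215/16 < 27889/240 → triangular
v_peak = √(1215/16·15/4) = √(18225/64) = 135/8
t_a = (135/8)/(15/4) = 9/2; t_c = 0
T = 2·9/2 = 9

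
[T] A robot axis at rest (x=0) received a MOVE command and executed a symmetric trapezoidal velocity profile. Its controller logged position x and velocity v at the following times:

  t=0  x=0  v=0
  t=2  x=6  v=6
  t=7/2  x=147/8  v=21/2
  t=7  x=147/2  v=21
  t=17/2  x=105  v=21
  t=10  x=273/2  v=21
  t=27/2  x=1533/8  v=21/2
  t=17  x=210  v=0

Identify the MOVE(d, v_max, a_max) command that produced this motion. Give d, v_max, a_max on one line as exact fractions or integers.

d=210 v_max=21 a_max=3

final state: t=17, x=210, v=0 → d = 210
a_max = (6−0)/(2−0) = 3
max v = 21 over t∈[7,10] → v_max = 21
check: 21·(7+3) = 210 ✓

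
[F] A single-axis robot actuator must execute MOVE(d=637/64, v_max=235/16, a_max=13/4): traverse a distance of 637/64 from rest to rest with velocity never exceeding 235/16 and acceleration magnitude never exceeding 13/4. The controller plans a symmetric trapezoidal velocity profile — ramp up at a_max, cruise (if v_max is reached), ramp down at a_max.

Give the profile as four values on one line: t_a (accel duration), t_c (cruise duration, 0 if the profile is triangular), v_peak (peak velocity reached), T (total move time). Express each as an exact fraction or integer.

t_a=7/4 t_c=0 v_peak=91/16 T=7/2

v_max²/a_max = (235/16)²/(13/4) = 55225/832
637/64 < 55225/832 ⇒ no cruise
v_peak = √(637/64·13/4) = √(8281/256) = 91/16
t_a = (91/16)/(13/4) = 7/4; t_c = 0
T = 2·7/4 = 7/2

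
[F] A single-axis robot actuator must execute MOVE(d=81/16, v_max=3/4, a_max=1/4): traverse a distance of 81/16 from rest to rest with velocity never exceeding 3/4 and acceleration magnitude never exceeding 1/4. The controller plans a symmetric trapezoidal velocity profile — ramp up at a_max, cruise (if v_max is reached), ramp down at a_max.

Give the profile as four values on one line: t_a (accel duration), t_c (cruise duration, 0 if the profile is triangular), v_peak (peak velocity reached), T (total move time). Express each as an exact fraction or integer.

vₘ²/aₘ = (3/4)²/(1/4) = 9/4
81/16 ≥ 9/4 ⇒ cruise phase
t_a = (3/4)/(1/4) = 3; v_peak = 3/4
d_cruise = 81/16 − 9/4 = 45/16; t_c = (45/16)/(3/4) = 15/4
T = 2·3 + 15/4 = 39/4

t_a=3 t_c=15/4 v_peak=3/4 T=39/4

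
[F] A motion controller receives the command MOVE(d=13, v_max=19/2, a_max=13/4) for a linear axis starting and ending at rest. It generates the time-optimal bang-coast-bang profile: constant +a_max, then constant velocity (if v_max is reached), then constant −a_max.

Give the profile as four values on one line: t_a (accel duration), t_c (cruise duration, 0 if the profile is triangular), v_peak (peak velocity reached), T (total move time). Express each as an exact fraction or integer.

t_a=2 t_c=0 v_peak=13/2 T=4

vₘ²/aₘ = (19/2)²/(13/4) = 361/13
13 < 361/13 → triangular
v_peak = √(13·13/4) = √(169/4) = 13/2
t_a = (13/2)/(13/4) = 2; t_c = 0
T = 2·2 = 4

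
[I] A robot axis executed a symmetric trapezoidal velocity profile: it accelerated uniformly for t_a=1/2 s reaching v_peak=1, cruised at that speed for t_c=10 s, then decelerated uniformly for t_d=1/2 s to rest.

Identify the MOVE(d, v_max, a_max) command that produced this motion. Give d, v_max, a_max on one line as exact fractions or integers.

d=21/2 v_max=1 a_max=2

a_max = 1/(1/2) = 2
d_a = ½·1·1/2 = 1/4; d_c = 1·10 = 10
d = 2·1/4 + 10 = 21/2
t_c = 10 > 0 ⇒ limit active, v_max = 1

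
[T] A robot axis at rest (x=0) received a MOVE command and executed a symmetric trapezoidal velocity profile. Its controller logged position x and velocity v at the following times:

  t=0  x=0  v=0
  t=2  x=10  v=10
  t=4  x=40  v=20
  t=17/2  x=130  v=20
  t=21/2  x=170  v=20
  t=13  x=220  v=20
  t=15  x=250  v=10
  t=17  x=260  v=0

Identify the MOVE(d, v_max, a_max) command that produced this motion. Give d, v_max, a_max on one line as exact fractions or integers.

d=260 v_max=20 a_max=5

final state: t=17, x=260, v=0 → d = 260
a_max = (10−0)/(2−0) = 5
max v = 20 over t∈[4,13] → v_max = 20
check: 20·(4+9) = 260 ✓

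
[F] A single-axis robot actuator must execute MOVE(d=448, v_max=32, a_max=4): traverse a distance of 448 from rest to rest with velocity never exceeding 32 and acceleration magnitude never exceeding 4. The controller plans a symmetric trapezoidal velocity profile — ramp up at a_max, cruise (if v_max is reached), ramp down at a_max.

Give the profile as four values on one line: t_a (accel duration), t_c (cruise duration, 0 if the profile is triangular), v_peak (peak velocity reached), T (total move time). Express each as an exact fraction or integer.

t_a=8 t_c=6 v_peak=32 T=22

v_max²/a_max = 32²/4 = 256
448 ≥ 256 ⇒ cruise phase
t_a = 32/4 = 8; v_peak = 32
d_cruise = 448 − 256 = 192; t_c = 192/32 = 6
T = 2·8 + 6 = 22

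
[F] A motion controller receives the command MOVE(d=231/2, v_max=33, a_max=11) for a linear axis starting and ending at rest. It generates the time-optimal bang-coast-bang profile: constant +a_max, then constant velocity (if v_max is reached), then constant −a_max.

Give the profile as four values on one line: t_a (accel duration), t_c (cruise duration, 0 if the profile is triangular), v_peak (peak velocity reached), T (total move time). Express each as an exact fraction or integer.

vₘ²/aₘ = 33²/11 = 99
231/2 ≥ 99 ⇒ cruise phase
t_a = 33/11 = 3; v_peak = 33
d_cruise = 231/2 − 99 = 33/2; t_c = (33/2)/33 = 1/2
T = 2·3 + 1/2 = 13/2

t_a=3 t_c=1/2 v_peak=33 T=13/2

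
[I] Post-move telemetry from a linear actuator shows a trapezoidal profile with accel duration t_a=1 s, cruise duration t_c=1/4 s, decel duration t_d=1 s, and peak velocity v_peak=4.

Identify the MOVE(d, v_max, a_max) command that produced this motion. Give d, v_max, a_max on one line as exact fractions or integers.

a_max = 4/1 = 4
d_a = ½·4·1 = 2; d_c = 4·1/4 = 1
d = 2·2 + 1 = 5
t_c = 1/4 > 0 → v_max = v_peak = 4

d=5 v_max=4 a_max=4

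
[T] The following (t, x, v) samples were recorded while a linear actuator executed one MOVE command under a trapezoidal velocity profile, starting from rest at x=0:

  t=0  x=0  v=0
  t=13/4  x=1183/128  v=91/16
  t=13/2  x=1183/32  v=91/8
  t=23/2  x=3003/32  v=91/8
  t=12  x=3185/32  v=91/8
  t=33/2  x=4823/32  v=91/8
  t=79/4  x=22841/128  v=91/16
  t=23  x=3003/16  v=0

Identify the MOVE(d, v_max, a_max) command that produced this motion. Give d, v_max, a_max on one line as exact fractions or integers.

d=3003/16 v_max=91/8 a_max=7/4

final state: t=23, x=3003/16, v=0 → d = 3003/16
a_max = (91/16−0)/(13/4−0) = 7/4
max v = 91/8 over t∈[13/2,33/2] → v_max = 91/8
check: 91/8·(13/2+10) = 3003/16 ✓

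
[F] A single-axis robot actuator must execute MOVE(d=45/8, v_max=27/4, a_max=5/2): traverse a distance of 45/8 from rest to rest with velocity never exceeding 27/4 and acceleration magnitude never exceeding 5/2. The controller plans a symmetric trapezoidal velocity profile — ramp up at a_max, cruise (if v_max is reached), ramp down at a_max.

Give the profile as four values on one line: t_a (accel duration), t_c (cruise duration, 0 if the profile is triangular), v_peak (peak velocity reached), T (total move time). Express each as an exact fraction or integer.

t_a=3/2 t_c=0 v_peak=15/4 T=3

(v_max)²/a_max = (27/4)²/(5/2) = 729/40
45/8 < 729/40 → triangular
v_peak = √(45/8·5/2) = √(225/16) = 15/4
t_a = (15/4)/(5/2) = 3/2; t_c = 0
T = 2·3/2 = 3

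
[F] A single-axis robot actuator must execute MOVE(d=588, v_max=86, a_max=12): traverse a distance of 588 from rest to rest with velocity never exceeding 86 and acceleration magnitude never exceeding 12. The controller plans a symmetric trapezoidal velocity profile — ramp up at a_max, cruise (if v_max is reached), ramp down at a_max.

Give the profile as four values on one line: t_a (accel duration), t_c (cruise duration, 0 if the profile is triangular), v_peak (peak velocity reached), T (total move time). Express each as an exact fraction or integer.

t_a=7 t_c=0 v_peak=84 T=14

vₘ²/aₘ = 86²/12 = 1849/3
588 < 1849/3 ⇒ no cruise
v_peak = √(588·12) = √7056 = 84
t_a = 84/12 = 7; t_c = 0
T = 2·7 = 14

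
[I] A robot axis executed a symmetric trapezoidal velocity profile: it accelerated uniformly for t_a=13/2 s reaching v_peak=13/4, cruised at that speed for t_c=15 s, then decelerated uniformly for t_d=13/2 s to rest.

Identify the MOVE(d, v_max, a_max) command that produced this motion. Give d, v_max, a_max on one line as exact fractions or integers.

d=559/8 v_max=13/4 a_max=1/2

a_max = (13/4)/(13/2) = 1/2
d_a = ½·13/4·13/2 = 169/16; d_c = 13/4·15 = 195/4
d = 2·169/16 + 195/4 = 559/8
t_c = 15 > 0 → v_max = v_peak = 13/4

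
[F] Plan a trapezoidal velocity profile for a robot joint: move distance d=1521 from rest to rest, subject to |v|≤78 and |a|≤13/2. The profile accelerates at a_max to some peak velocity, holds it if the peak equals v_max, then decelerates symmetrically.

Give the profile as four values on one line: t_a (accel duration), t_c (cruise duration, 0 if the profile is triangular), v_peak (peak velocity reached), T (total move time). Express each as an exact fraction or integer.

t_a=12 t_c=15/2 v_peak=78 T=63/2

vₘ²/aₘ = 78²/(13/2) = 936
1521 ≥ 936 → trapezoidal
t_a = 78/(13/2) = 12; v_peak = 78
d_cruise = 1521 − 936 = 585; t_c = 585/78 = 15/2
T = 2·12 + 15/2 = 63/2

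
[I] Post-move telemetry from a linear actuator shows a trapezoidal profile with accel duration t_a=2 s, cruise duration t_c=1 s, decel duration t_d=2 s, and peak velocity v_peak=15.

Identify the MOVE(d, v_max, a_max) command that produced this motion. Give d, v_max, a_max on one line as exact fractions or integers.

a_max = 15/2
d_a = ½·15·2 = 15; d_c = 15·1 = 15
d = 2·15 + 15 = 45
t_c = 1 > 0 → v_max = v_peak = 15

d=45 v_max=15 a_max=15/2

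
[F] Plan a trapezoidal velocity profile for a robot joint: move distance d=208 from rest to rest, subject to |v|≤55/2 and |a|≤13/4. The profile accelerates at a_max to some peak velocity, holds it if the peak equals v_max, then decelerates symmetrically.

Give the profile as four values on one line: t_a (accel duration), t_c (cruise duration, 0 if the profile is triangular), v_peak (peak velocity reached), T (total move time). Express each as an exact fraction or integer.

(v_max)²/a_max = (55/2)²/(13/4) = 3025/13
208 < 3025/13 so t_c = 0
v_peak = √(208·13/4) = √676 = 26
t_a = 26/(13/4) = 8; t_c = 0
T = 2·8 = 16

t_a=8 t_c=0 v_peak=26 T=16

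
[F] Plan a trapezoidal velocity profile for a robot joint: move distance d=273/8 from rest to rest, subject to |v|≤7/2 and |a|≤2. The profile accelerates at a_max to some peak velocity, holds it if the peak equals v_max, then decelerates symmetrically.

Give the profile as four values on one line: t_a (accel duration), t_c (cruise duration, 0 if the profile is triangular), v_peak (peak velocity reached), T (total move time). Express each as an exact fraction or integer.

t_a=7/4 t_c=8 v_peak=7/2 T=23/2

vₘ²/aₘ = (7/2)²/2 = 49/8
273/8 ≥ 49/8 → trapezoidal
t_a = (7/2)/2 = 7/4; v_peak = 7/2
d_cruise = 273/8 − 49/8 = 28; t_c = 28/(7/2) = 8
T = 2·7/4 + 8 = 23/2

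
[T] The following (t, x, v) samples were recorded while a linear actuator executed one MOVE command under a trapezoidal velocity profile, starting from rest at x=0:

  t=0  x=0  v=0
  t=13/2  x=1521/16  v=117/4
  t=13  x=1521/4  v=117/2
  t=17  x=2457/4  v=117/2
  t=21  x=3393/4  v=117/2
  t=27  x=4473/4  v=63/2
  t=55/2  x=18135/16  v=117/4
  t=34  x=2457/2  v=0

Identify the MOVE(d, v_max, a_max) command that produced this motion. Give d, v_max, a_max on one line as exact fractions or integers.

d=2457/2 v_max=117/2 a_max=9/2

final state: t=34, x=2457/2, v=0 → d = 2457/2
a_max = (117/4−0)/(13/2−0) = 9/2
max v = 117/2 over t∈[13,21] → v_max = 117/2
check: 117/2·(13+8) = 2457/2 ✓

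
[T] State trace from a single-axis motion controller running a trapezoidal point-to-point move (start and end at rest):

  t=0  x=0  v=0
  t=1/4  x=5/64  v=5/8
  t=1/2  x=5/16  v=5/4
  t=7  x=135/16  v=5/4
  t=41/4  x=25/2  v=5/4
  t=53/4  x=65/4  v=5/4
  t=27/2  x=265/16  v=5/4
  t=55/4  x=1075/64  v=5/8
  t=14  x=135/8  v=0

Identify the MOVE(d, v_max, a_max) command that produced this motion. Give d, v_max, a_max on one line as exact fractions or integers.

d=135/8 v_max=5/4 a_max=5/2

final state: t=14, x=135/8, v=0 → d = 135/8
a_max = (5/8−0)/(1/4−0) = 5/2
max v = 5/4 over t∈[1/2,27/2] → v_max = 5/4
check: 5/4·(1/2+13) = 135/8 ✓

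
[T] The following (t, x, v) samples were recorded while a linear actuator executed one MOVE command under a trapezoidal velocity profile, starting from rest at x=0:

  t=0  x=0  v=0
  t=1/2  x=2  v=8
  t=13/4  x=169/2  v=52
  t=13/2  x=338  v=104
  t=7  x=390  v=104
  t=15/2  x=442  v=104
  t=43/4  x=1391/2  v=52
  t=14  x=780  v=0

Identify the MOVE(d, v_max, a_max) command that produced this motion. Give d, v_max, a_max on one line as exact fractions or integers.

final state: t=14, x=780, v=0 → d = 780
a_max = (8−0)/(1/2−0) = 16
max v = 104 over t∈[13/2,15/2] → v_max = 104
check: 104·(13/2+1) = 780 ✓

d=780 v_max=104 a_max=16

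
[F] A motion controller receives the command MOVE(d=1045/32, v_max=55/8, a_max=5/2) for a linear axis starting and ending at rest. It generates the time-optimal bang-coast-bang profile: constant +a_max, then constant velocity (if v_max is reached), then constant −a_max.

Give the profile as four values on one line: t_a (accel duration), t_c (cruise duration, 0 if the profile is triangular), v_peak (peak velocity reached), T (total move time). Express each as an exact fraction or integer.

vₘ²/aₘ = (55/8)²/(5/2) = 605/32
1045/32 ≥ 605/32 so v_max reached
t_a = (55/8)/(5/2) = 11/4; v_peak = 55/8
d_cruise = 1045/32 − 605/32 = 55/4; t_c = (55/4)/(55/8) = 2
T = 2·11/4 + 2 = 15/2

t_a=11/4 t_c=2 v_peak=55/8 T=15/2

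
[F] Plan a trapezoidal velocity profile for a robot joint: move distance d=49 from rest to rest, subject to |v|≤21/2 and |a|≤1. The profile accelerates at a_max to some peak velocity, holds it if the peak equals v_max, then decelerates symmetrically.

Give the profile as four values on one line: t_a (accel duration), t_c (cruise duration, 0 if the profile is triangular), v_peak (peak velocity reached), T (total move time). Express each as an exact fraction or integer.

t_a=7 t_c=0 v_peak=7 T=14

vₘ²/aₘ = (21/2)²/1 = 441/4
49 < 441/4 ⇒ no cruise
v_peak = √(49·1) = √49 = 7
t_a = 7/1 = 7; t_c = 0
T = 2·7 = 14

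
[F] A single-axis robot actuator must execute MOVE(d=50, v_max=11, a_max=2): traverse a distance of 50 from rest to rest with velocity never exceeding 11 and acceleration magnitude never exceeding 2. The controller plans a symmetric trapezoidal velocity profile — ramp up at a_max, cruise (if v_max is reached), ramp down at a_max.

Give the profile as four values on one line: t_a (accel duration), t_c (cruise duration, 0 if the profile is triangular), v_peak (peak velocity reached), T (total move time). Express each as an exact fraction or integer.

(v_max)²/a_max = 11²/2 = 121/2
50 < 121/2 so t_c = 0
v_peak = √(50·2) = √100 = 10
t_a = 10/2 = 5; t_c = 0
T = 2·5 = 10

t_a=5 t_c=0 v_peak=10 T=10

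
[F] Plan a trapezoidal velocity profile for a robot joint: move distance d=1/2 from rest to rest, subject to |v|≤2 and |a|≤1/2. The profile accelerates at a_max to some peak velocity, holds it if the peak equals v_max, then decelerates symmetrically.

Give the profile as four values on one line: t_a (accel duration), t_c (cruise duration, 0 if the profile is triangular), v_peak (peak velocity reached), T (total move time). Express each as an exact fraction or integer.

t_a=1 t_c=0 v_peak=1/2 T=2

v_max²/a_max = 2²/(1/2) = 8
1/2 < 8 ⇒ no cruise
v_peak = √(1/2·1/2) = √(1/4) = 1/2
t_a = (1/2)/(1/2) = 1; t_c = 0
T = 2·1 = 2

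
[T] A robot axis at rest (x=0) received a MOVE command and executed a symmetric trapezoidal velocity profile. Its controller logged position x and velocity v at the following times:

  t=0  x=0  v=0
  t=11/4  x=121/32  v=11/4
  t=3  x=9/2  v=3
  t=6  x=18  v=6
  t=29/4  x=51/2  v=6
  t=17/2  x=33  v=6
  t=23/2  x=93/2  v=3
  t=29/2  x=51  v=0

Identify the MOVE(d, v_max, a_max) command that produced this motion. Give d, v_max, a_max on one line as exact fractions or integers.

final state: t=29/2, x=51, v=0 → d = 51
a_max = (11/4−0)/(11/4−0) = 1
max v = 6 over t∈[6,17/2] → v_max = 6
check: 6·(6+5/2) = 51 ✓

d=51 v_max=6 a_max=1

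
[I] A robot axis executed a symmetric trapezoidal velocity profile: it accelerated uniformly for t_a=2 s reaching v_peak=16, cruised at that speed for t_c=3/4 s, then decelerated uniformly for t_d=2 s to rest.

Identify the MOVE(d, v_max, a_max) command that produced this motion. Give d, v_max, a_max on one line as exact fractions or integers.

a_max = 16/2 = 8
d_a = ½·16·2 = 16; d_c = 16·3/4 = 12
d = 2·16 + 12 = 44
t_c = 3/4 > 0 so v_max = 16

d=44 v_max=16 a_max=8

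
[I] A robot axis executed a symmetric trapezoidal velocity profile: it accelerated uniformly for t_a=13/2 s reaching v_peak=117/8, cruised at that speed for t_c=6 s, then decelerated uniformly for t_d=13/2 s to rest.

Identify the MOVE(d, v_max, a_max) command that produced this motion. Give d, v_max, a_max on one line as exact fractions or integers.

d=2925/16 v_max=117/8 a_max=9/4

a_max = (117/8)/(13/2) = 9/4
d_a = ½·117/8·13/2 = 1521/32; d_c = 117/8·6 = 351/4
d = 2·1521/32 + 351/4 = 2925/16
t_c = 6 > 0 ⇒ limit active, v_max = 117/8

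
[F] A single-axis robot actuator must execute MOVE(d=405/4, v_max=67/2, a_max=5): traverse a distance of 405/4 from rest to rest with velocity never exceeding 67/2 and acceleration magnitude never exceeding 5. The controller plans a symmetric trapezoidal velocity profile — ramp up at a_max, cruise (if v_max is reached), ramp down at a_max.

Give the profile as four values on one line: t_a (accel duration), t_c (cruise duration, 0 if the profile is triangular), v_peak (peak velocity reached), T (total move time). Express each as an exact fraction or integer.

v_max²/a_max = (67/2)²/5 = 4489/20
405/4 < 4489/20 ⇒ no cruise
v_peak = √(405/4·5) = √(2025/4) = 45/2
t_a = (45/2)/5 = 9/2; t_c = 0
T = 2·9/2 = 9

t_a=9/2 t_c=0 v_peak=45/2 T=9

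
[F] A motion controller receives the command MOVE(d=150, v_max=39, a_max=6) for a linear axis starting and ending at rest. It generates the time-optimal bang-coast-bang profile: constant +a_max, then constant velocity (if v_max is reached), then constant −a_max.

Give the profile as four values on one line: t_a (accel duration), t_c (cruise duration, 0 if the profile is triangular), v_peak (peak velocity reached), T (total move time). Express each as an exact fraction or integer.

(v_max)²/a_max = 39²/6 = 507/2
150 < 507/2 so t_c = 0
v_peak = √(150·6) = √900 = 30
t_a = 30/6 = 5; t_c = 0
T = 2·5 = 10

t_a=5 t_c=0 v_peak=30 T=10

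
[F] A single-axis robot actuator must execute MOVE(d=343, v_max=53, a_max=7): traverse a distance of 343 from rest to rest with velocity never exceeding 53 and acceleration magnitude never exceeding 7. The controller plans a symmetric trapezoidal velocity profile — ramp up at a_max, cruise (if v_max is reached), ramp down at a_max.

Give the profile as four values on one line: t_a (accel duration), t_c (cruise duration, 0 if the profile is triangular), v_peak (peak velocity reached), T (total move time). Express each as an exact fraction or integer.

vₘ²/aₘ = 53²/7 = 2809/7
343 < 2809/7 → triangular
v_peak = √(343·7) = √2401 = 49
t_a = 49/7 = 7; t_c = 0
T = 2·7 = 14

t_a=7 t_c=0 v_peak=49 T=14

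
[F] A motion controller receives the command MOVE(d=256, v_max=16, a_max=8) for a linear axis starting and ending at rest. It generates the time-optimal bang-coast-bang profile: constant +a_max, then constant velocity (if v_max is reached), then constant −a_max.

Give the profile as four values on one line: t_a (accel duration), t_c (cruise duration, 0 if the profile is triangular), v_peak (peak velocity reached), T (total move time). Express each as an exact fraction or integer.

v_max²/a_max = 16²/8 = 32
256 ≥ 32 → trapezoidal
t_a = 16/8 = 2; v_peak = 16
d_cruise = 256 − 32 = 224; t_c = 224/16 = 14
T = 2·2 + 14 = 18

t_a=2 t_c=14 v_peak=16 T=18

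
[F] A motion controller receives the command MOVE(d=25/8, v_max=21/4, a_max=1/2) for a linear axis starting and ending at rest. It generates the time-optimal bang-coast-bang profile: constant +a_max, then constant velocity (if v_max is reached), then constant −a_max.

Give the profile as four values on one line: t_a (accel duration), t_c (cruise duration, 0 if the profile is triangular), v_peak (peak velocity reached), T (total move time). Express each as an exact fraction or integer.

t_a=5/2 t_c=0 v_peak=5/4 T=5

(v_max)²/a_max = (21/4)²/(1/2) = 441/8
25/8 < 441/8 so t_c = 0
v_peak = √(25/8·1/2) = √(25/16) = 5/4
t_a = (5/4)/(1/2) = 5/2; t_c = 0
T = 2·5/2 = 5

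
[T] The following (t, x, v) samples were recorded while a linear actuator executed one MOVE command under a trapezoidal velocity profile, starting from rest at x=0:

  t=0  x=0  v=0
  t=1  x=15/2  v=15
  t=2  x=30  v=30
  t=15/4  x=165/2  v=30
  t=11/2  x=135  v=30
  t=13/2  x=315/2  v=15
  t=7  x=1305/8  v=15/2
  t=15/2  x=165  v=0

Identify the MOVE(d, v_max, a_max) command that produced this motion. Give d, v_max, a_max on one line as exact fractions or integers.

d=165 v_max=30 a_max=15

final state: t=15/2, x=165, v=0 → d = 165
a_max = (15−0)/(1−0) = 15
max v = 30 over t∈[2,11/2] → v_max = 30
check: 30·(2+7/2) = 165 ✓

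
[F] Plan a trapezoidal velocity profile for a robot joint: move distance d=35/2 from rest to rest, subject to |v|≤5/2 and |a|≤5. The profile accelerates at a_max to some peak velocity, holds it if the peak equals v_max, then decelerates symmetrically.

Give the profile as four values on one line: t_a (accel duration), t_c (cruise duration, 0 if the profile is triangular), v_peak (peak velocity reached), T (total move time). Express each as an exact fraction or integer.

(v_max)²/a_max = (5/2)²/5 = 5/4
35/2 ≥ 5/4 ⇒ cruise phase
t_a = (5/2)/5 = 1/2; v_peak = 5/2
d_cruise = 35/2 − 5/4 = 65/4; t_c = (65/4)/(5/2) = 13/2
T = 2·1/2 + 13/2 = 15/2

t_a=1/2 t_c=13/2 v_peak=5/2 T=15/2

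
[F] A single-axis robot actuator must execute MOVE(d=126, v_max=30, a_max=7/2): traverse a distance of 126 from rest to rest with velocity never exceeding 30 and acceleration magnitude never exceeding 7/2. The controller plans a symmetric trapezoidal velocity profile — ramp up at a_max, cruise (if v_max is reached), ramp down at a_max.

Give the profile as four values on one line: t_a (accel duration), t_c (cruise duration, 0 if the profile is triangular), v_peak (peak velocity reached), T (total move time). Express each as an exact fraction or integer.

v_max²/a_max = 30²/(7/2) = 1800/7
126 < 1800/7 → triangular
v_peak = √(126·7/2) = √441 = 21
t_a = 21/(7/2) = 6; t_c = 0
T = 2·6 = 12

t_a=6 t_c=0 v_peak=21 T=12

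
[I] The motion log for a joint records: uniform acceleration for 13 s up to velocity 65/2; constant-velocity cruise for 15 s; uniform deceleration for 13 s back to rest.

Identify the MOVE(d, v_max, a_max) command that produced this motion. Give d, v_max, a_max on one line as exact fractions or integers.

a_max = (65/2)/13 = 5/2
d_a = ½·65/2·13 = 845/4; d_c = 65/2·15 = 975/2
d = 2·845/4 + 975/2 = 910
t_c = 15 > 0 so v_max = 65/2

d=910 v_max=65/2 a_max=5/2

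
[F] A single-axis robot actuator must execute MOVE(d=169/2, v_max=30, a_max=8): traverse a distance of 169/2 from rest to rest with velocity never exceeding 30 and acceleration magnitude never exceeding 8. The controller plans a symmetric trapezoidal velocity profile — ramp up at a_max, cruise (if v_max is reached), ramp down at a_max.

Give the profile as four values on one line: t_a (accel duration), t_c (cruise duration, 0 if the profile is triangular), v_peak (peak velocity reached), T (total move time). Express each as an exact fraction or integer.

t_a=13/4 t_c=0 v_peak=26 T=13/2

vₘ²/aₘ = 30²/8 = 225/2
169/2 < 225/2 so t_c = 0
v_peak = √(169/2·8) = √676 = 26
t_a = 26/8 = 13/4; t_c = 0
T = 2·13/4 = 13/2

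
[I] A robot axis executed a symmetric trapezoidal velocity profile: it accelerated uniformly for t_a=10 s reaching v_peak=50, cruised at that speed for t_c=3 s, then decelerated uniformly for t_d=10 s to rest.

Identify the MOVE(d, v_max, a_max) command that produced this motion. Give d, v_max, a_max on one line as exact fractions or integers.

a_max = 50/10 = 5
d_a = ½·50·10 = 250; d_c = 50·3 = 150
d = 2·250 + 150 = 650
t_c = 3 > 0 so v_max = 50

d=650 v_max=50 a_max=5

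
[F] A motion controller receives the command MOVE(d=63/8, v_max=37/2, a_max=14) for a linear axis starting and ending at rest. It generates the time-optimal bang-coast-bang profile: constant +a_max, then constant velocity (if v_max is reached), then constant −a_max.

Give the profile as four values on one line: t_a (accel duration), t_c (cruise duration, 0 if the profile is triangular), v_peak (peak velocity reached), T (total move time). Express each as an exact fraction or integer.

vₘ²/aₘ = (37/2)²/14 = 1369/56
63/8 < 1369/56 → triangular
v_peak = √(63/8·14) = √(441/4) = 21/2
t_a = (21/2)/14 = 3/4; t_c = 0
T = 2·3/4 = 3/2

t_a=3/4 t_c=0 v_peak=21/2 T=3/2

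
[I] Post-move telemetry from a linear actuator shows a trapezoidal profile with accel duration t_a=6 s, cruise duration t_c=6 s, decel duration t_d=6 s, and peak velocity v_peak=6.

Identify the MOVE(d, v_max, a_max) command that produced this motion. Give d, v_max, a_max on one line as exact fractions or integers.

d=72 v_max=6 a_max=1

a_max = 6/6 = 1
d_a = ½·6·6 = 18; d_c = 6·6 = 36
d = 2·18 + 36 = 72
t_c = 6 > 0 ⇒ limit active, v_max = 6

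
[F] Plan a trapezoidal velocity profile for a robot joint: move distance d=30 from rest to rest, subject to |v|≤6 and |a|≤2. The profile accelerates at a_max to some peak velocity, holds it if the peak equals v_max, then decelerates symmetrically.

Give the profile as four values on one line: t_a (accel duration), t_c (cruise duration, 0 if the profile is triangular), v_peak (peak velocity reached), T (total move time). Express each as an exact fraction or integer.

v_max²/a_max = 6²/2 = 18
30 ≥ 18 so v_max reached
t_a = 6/2 = 3; v_peak = 6
d_cruise = 30 − 18 = 12; t_c = 12/6 = 2
T = 2·3 + 2 = 8

t_a=3 t_c=2 v_peak=6 T=8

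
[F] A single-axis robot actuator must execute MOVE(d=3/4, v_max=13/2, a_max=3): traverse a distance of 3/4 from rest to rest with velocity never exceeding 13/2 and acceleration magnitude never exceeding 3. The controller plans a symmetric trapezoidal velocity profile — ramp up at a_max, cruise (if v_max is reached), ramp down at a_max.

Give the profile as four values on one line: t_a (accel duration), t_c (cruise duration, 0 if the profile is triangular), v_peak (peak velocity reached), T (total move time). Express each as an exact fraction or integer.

t_a=1/2 t_c=0 v_peak=3/2 T=1

(v_max)²/a_max = (13/2)²/3 = 169/12
3/4 < 169/12 so t_c = 0
v_peak = √(3/4·3) = √(9/4) = 3/2
t_a = (3/2)/3 = 1/2; t_c = 0
T = 2·1/2 = 1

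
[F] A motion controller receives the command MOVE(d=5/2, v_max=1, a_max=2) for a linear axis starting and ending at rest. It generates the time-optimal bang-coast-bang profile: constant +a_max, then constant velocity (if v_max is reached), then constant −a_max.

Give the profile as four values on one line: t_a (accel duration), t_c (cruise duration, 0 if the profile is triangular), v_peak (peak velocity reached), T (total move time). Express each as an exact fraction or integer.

(v_max)²/a_max = 1²/2 = 1/2
5/2 ≥ 1/2 so v_max reached
t_a = 1/2; v_peak = 1
d_cruise = 5/2 − 1/2 = 2; t_c = 2/1 = 2
T = 2·1/2 + 2 = 3

t_a=1/2 t_c=2 v_peak=1 T=3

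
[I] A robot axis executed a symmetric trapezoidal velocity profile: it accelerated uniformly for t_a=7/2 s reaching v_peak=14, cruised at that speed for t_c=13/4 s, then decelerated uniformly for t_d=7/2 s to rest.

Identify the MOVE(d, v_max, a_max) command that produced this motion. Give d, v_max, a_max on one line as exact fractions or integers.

d=189/2 v_max=14 a_max=4

a_max = 14/(7/2) = 4
d_a = ½·14·7/2 = 49/2; d_c = 14·13/4 = 91/2
d = 2·49/2 + 91/2 = 189/2
t_c = 13/4 > 0 ⇒ limit active, v_max = 14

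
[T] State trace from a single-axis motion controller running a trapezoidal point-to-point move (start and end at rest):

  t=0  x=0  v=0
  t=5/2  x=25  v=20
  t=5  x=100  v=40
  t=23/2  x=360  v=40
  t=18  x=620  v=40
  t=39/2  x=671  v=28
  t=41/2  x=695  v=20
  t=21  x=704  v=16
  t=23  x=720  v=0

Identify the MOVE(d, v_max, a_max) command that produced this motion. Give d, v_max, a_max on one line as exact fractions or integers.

final state: t=23, x=720, v=0 → d = 720
a_max = (20−0)/(5/2−0) = 8
max v = 40 over t∈[5,18] → v_max = 40
check: 40·(5+13) = 720 ✓

d=720 v_max=40 a_max=8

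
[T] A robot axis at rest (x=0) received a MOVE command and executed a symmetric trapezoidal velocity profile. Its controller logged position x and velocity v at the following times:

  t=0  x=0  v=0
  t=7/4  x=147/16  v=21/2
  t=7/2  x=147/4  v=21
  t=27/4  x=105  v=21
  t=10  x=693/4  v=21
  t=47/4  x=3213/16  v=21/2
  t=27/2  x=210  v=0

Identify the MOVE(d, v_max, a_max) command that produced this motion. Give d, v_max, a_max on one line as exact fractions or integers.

d=210 v_max=21 a_max=6

final state: t=27/2, x=210, v=0 → d = 210
a_max = (21/2−0)/(7/4−0) = 6
max v = 21 over t∈[7/2,10] → v_max = 21
check: 21·(7/2+13/2) = 210 ✓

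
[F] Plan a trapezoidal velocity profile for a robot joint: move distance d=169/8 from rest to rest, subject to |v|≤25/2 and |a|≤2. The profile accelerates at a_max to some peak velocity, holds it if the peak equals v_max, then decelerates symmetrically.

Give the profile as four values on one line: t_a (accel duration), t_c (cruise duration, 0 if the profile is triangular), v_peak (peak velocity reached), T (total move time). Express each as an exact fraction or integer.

v_max²/a_max = (25/2)²/2 = 625/8
169/8 < 625/8 → triangular
v_peak = √(169/8·2) = √(169/4) = 13/2
t_a = (13/2)/2 = 13/4; t_c = 0
T = 2·13/4 = 13/2

t_a=13/4 t_c=0 v_peak=13/2 T=13/2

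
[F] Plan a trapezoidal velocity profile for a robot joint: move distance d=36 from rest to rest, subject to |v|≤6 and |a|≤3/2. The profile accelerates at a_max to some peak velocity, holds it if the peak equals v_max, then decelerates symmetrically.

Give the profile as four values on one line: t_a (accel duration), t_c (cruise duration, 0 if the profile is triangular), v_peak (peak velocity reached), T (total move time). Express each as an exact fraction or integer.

v_max²/a_max = 6²/(3/2) = 24
36 ≥ 24 → trapezoidal
t_a = 6/(3/2) = 4; v_peak = 6
d_cruise = 36 − 24 = 12; t_c = 12/6 = 2
T = 2·4 + 2 = 10

t_a=4 t_c=2 v_peak=6 T=10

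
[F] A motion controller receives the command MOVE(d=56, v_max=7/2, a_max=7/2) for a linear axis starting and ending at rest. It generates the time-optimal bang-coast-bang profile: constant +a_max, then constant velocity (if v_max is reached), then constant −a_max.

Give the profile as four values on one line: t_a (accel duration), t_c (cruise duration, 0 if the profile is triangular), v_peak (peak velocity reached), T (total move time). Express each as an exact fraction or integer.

t_a=1 t_c=15 v_peak=7/2 T=17

(v_max)²/a_max = (7/2)²/(7/2) = 7/2
56 ≥ 7/2 → trapezoidal
t_a = (7/2)/(7/2) = 1; v_peak = 7/2
d_cruise = 56 − 7/2 = 105/2; t_c = (105/2)/(7/2) = 15
T = 2·1 + 15 = 17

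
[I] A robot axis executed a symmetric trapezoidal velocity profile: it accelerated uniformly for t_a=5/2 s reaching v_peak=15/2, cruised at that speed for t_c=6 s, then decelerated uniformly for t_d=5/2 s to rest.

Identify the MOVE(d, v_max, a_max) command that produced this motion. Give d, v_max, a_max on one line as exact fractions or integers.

a_max = (15/2)/(5/2) = 3
d_a = ½·15/2·5/2 = 75/8; d_c = 15/2·6 = 45
d = 2·75/8 + 45 = 255/4
t_c = 6 > 0 ⇒ limit active, v_max = 15/2

d=255/4 v_max=15/2 a_max=3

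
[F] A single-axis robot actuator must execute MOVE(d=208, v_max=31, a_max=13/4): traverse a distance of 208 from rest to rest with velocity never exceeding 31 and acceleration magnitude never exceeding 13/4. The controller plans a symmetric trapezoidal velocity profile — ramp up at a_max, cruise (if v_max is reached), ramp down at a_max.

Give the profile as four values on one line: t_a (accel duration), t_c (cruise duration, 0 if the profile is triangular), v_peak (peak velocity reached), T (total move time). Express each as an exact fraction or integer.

t_a=8 t_c=0 v_peak=26 T=16

vₘ²/aₘ = 31²/(13/4) = 3844/13
208 < 3844/13 so t_c = 0
v_peak = √(208·13/4) = √676 = 26
t_a = 26/(13/4) = 8; t_c = 0
T = 2·8 = 16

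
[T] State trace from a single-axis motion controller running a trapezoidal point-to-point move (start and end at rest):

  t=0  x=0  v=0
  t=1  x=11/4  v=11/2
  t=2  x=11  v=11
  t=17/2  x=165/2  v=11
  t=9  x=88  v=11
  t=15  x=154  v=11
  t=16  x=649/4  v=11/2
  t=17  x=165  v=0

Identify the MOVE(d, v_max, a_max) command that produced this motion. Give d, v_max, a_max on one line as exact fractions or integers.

d=165 v_max=11 a_max=11/2

final state: t=17, x=165, v=0 → d = 165
a_max = (11/2−0)/(1−0) = 11/2
max v = 11 over t∈[2,15] → v_max = 11
check: 11·(2+13) = 165 ✓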